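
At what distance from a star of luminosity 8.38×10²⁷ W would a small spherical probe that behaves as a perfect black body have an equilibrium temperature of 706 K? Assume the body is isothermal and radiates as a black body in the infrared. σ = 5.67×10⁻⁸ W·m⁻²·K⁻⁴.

d ≈ 1.09×10¹¹ m

For an isothermal black-emitting sphere, (1−a)S·πr² = σ·4πr²·T⁴ ⇒ S = 4σT⁴/(1−a).
S = 4·5.67×10⁻⁸·(706)⁴/1.00 = 56350 W/m².
Flux falls as S = L/(4πd²), so d = √(L/(4πS)) = √(8.38×10²⁷/(4π·56350)).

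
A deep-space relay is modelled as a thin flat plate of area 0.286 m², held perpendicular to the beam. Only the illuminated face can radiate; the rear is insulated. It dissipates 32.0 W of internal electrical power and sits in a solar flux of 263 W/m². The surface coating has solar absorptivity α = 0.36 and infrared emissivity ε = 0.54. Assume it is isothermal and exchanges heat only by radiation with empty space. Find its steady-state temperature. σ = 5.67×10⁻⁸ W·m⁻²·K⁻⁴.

At steady state, absorbed solar power + internal power = radiated power.
Absorbed: α·S·A_cross = 0.36·263·0.2860 = 27.08 W (cross-section A).
Total input = 27.08 + 32.0 = 59.08 W.
Radiated: εσ·A_surf·T⁴ with A_surf = A = 0.2860 m².
T⁴ = 59.08/(0.54·5.67×10⁻⁸·0.2860) = 6.747×10⁹ K⁴.

T ≈ 287 K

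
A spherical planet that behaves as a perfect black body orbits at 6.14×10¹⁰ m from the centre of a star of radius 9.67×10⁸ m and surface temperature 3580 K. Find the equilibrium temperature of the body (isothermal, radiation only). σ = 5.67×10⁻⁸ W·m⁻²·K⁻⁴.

The star's surface emits σT_*⁴; at distance d the flux is S = σT_*⁴(R_*/d)².
S = 5.67×10⁻⁸·(3580)⁴·(9.67×10⁸/6.14×10¹⁰)² = 2310 W/m².
For an isothermal sphere T⁴ = (1−a)S/(4σ) = 1.019×10¹⁰ K⁴.

T ≈ 318 K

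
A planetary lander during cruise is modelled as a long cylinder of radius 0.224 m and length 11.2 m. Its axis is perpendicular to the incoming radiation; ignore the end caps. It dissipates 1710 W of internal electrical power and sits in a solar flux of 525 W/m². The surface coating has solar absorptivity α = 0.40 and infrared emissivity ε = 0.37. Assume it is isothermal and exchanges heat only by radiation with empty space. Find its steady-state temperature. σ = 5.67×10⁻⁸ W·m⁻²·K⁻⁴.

T ≈ 302 K

At steady state, absorbed solar power + internal power = radiated power.
Absorbed: α·S·A_cross = 0.40·525·5.018 = 1054 W (cross-section 2rL).
Total input = 1054 + 1710 = 2764 W.
Radiated: εσ·A_surf·T⁴ with A_surf = 2πrL = 15.76 m².
T⁴ = 2764/(0.37·5.67×10⁻⁸·15.76) = 8.357×10⁹ K⁴.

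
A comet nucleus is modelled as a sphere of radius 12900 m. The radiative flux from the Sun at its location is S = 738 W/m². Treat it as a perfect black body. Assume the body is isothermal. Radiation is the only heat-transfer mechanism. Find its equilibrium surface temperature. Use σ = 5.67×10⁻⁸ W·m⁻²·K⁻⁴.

At equilibrium, absorbed power = emitted power.
Absorbing cross-section = πr² = 5.228×10⁸ m²; emitting surface = 4πr² = 2.091×10⁹ m² (ratio 4).
S·A_cross = εσ·A_surf·T⁴  ⇒  T⁴ = S/(4σ).
T⁴ = 1.00·738/(4·5.67×10⁻⁸) = 3.254×10⁹ K⁴.
T = (3.254×10⁹)^(1/4).

T ≈ 239 K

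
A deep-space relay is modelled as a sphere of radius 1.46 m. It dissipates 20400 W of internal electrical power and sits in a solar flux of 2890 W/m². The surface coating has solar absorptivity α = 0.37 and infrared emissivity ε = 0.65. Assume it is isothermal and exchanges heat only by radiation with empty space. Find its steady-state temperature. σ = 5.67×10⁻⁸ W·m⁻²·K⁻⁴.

At steady state, absorbed solar power + internal power = radiated power.
Absorbed: α·S·A_cross = 0.37·2890·6.697 = 7161 W (cross-section πr²).
Total input = 7161 + 20400 = 27560 W.
Radiated: εσ·A_surf·T⁴ with A_surf = 4πr² = 26.79 m².
T⁴ = 27560/(0.65·5.67×10⁻⁸·26.79) = 2.792×10¹⁰ K⁴.

T ≈ 409 K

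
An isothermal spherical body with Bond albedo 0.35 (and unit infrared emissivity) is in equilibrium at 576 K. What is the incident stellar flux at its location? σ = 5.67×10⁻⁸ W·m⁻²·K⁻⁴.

(1−a)S·πr² = σ·4πr²·T⁴ ⇒ S = 4σT⁴/(1−a).
S = 4·5.67×10⁻⁸·1.101×10¹¹/0.650.

S ≈ 38400 W/m²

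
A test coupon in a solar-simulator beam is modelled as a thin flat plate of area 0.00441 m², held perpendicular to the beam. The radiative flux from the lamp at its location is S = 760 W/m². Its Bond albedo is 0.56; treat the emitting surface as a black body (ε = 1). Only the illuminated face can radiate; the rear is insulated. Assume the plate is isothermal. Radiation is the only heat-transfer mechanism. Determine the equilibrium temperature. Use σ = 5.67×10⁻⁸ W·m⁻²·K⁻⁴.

T ≈ 277 K

At equilibrium, absorbed power = emitted power.
Absorbing cross-section = A = 0.004410 m²; emitting surface = A = 0.004410 m² (ratio 1).
(1−a)S·A_cross = εσ·A_surf·T⁴  ⇒  T⁴ = (1−a)S/(1σ).
T⁴ = 0.440·760/(1·5.67×10⁻⁸) = 5.898×10⁹ K⁴.
T = (5.898×10⁹)^(1/4).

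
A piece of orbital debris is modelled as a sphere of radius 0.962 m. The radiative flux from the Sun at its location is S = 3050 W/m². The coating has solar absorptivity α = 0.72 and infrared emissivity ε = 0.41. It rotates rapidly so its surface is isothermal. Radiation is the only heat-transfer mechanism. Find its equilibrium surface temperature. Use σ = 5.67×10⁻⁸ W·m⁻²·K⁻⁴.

At equilibrium, absorbed power = emitted power.
Absorbing cross-section = πr² = 2.907 m²; emitting surface = 4πr² = 11.63 m² (ratio 4).
αS·A_cross = εσ·A_surf·T⁴  ⇒  T⁴ = αS/(ε·4σ).
T⁴ = 0.720·3050/(0.41·4·5.67×10⁻⁸) = 2.362×10¹⁰ K⁴.
T = (2.362×10¹⁰)^(1/4).

T ≈ 392 K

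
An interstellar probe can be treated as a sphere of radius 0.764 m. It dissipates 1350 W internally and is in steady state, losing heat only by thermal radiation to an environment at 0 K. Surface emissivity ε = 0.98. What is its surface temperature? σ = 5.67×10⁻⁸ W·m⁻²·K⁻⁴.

T ≈ 240 K

Steady state: internal power = radiated power, P = εσA T⁴.
Radiating area A = 4πr² = 7.335 m².
T⁴ = P/(εσA) = 1350/(0.98·5.67×10⁻⁸·7.335) = 3.312×10⁹ K⁴.
T = (3.312×10⁹)^(1/4).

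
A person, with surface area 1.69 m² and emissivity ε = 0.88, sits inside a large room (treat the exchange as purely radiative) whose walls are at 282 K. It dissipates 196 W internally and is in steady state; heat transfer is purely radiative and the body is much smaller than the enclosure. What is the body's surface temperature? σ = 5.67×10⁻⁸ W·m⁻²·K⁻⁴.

For a small grey body in a large enclosure, net radiated power = εσA(T⁴ − T_w⁴).
Steady state: P = εσA(T⁴ − T_w⁴) with A = 1.69 m².
T⁴ = P/(εσA) + T_w⁴ = 196/(0.88·5.67×10⁻⁸·1.690) + (282)⁴
    = 2.324×10⁹ + 6.324×10⁹ = 8.648×10⁹ K⁴.

T ≈ 305 K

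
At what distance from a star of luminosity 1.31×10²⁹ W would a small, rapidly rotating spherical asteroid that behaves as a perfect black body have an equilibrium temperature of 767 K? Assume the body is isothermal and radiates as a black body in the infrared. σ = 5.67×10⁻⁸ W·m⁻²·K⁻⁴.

For an isothermal black-emitting sphere, (1−a)S·πr² = σ·4πr²·T⁴ ⇒ S = 4σT⁴/(1−a).
S = 4·5.67×10⁻⁸·(767)⁴/1.00 = 78490 W/m².
Flux falls as S = L/(4πd²), so d = √(L/(4πS)) = √(1.31×10²⁹/(4π·78490)).

d ≈ 3.64×10¹¹ m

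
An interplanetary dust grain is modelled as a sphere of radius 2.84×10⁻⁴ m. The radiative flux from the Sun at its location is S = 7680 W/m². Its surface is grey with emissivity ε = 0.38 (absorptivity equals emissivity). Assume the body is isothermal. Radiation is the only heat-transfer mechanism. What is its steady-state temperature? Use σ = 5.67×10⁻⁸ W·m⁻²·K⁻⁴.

T ≈ 429 K

At equilibrium, absorbed power = emitted power.
Absorbing cross-section = πr² = 2.534×10⁻⁷ m²; emitting surface = 4πr² = 1.014×10⁻⁶ m² (ratio 4).
εS·A_cross = εσ·A_surf·T⁴  ⇒  T⁴ = S/(4σ)   (ε cancels).
T⁴ = 7680/(4·5.67×10⁻⁸) = 3.386×10¹⁰ K⁴.
T = (3.386×10¹⁰)^(1/4).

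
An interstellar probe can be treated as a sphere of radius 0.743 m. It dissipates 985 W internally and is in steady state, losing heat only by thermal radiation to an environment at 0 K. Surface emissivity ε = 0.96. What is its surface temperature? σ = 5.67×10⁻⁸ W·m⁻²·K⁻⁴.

Steady state: internal power = radiated power, P = εσA T⁴.
Radiating area A = 4πr² = 6.937 m².
T⁴ = P/(εσA) = 985/(0.96·5.67×10⁻⁸·6.937) = 2.609×10⁹ K⁴.
T = (2.609×10⁹)^(1/4).

T ≈ 226 K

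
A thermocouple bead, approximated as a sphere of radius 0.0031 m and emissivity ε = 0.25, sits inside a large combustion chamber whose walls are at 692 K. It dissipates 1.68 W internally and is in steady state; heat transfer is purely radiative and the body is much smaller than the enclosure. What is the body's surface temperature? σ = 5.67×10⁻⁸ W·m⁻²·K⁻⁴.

For a small grey body in a large enclosure, net radiated power = εσA(T⁴ − T_w⁴).
Steady state: P = εσA(T⁴ − T_w⁴) with A = 4πr² = 1.208×10⁻⁴ m².
T⁴ = P/(εσA) + T_w⁴ = 1.68/(0.25·5.67×10⁻⁸·1.208×10⁻⁴) + (692)⁴
    = 9.814×10¹¹ + 2.293×10¹¹ = 1.211×10¹² K⁴.

T ≈ 1050 K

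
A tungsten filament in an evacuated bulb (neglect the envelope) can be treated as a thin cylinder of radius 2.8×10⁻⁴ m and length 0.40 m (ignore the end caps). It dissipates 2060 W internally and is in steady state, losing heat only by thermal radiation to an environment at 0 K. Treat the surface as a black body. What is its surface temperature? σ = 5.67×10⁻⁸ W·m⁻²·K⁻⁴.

Steady state: internal power = radiated power, P = εσA T⁴.
Radiating area A = 2πrL = 7.037×10⁻⁴ m².
T⁴ = P/(εσA) = 2060/(1.0·5.67×10⁻⁸·7.037×10⁻⁴) = 5.163×10¹³ K⁴.
T = (5.163×10¹³)^(1/4).

T ≈ 2680 K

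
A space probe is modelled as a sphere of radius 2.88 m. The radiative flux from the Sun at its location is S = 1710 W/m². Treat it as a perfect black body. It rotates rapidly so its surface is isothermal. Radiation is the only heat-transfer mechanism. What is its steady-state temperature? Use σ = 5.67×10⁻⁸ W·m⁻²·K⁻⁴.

At equilibrium, absorbed power = emitted power.
Absorbing cross-section = πr² = 26.06 m²; emitting surface = 4πr² = 104.2 m² (ratio 4).
S·A_cross = εσ·A_surf·T⁴  ⇒  T⁴ = S/(4σ).
T⁴ = 1.00·1710/(4·5.67×10⁻⁸) = 7.540×10⁹ K⁴.
T = (7.540×10⁹)^(1/4).

T ≈ 295 K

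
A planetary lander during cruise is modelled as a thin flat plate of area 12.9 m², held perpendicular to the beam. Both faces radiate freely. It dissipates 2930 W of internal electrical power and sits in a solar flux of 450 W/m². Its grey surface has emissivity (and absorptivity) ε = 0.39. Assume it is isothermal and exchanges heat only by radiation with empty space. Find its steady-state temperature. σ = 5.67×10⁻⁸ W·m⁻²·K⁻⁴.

T ≈ 309 K

At steady state, absorbed solar power + internal power = radiated power.
Absorbed: α·S·A_cross = 0.39·450·12.90 = 2264 W (cross-section A).
Total input = 2264 + 2930 = 5194 W.
Radiated: εσ·A_surf·T⁴ with A_surf = 2A = 25.80 m².
T⁴ = 5194/(0.39·5.67×10⁻⁸·25.80) = 9.104×10⁹ K⁴.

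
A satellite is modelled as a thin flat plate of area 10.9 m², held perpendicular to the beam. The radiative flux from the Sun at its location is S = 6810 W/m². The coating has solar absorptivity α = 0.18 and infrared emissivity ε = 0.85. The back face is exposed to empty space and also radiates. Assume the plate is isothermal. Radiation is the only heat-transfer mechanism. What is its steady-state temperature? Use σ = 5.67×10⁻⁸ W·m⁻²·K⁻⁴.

T ≈ 336 K

At equilibrium, absorbed power = emitted power.
Absorbing cross-section = A = 10.90 m²; emitting surface = 2A = 21.80 m² (ratio 2).
αS·A_cross = εσ·A_surf·T⁴  ⇒  T⁴ = αS/(ε·2σ).
T⁴ = 0.180·6810/(0.85·2·5.67×10⁻⁸) = 1.272×10¹⁰ K⁴.
T = (1.272×10¹⁰)^(1/4).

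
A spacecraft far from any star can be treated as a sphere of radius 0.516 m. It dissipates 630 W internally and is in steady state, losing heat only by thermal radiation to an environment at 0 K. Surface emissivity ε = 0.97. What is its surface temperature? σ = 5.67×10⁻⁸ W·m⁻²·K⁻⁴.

T ≈ 242 K

Steady state: internal power = radiated power, P = εσA T⁴.
Radiating area A = 4πr² = 3.346 m².
T⁴ = P/(εσA) = 630/(0.97·5.67×10⁻⁸·3.346) = 3.424×10⁹ K⁴.
T = (3.424×10⁹)^(1/4).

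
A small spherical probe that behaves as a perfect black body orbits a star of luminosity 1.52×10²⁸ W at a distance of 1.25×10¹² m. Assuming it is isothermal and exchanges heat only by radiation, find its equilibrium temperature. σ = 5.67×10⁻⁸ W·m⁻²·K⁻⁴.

T ≈ 242 K

First find the stellar flux at distance d: S = L/(4πd²) = 1.52×10²⁸/(4π·(1.25×10¹²)²) = 774.1 W/m².
For an isothermal sphere, absorbed (1−a)S·πr² = emitted σ·4πr²·T⁴, so T⁴ = (1−a)S/(4σ).
T⁴ = 1.00·774.1/(4·5.67×10⁻⁸) = 3.413×10⁹ K⁴.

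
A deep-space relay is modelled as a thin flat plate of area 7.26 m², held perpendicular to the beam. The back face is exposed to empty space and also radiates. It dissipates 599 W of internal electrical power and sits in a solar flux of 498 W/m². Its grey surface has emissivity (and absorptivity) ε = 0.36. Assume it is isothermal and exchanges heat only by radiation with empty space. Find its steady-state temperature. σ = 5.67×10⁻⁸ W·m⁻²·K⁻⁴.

At steady state, absorbed solar power + internal power = radiated power.
Absorbed: α·S·A_cross = 0.36·498·7.260 = 1302 W (cross-section A).
Total input = 1302 + 599 = 1901 W.
Radiated: εσ·A_surf·T⁴ with A_surf = 2A = 14.52 m².
T⁴ = 1901/(0.36·5.67×10⁻⁸·14.52) = 6.413×10⁹ K⁴.

T ≈ 283 K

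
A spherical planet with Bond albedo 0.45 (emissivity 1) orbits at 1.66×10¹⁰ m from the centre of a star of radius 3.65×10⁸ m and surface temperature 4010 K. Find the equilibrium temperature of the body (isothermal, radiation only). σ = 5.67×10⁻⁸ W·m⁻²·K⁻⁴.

T ≈ 362 K

The star's surface emits σT_*⁴; at distance d the flux is S = σT_*⁴(R_*/d)².
S = 5.67×10⁻⁸·(4010)⁴·(3.65×10⁸/1.66×10¹⁰)² = 7088 W/m².
For an isothermal sphere T⁴ = (1−a)S/(4σ) = 1.719×10¹⁰ K⁴.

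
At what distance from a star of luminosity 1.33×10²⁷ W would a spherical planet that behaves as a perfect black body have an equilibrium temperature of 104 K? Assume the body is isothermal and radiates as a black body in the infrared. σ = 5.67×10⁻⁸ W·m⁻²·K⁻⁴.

For an isothermal black-emitting sphere, (1−a)S·πr² = σ·4πr²·T⁴ ⇒ S = 4σT⁴/(1−a).
S = 4·5.67×10⁻⁸·(104)⁴/1.00 = 26.53 W/m².
Flux falls as S = L/(4πd²), so d = √(L/(4πS)) = √(1.33×10²⁷/(4π·26.53)).

d ≈ 2.00×10¹² m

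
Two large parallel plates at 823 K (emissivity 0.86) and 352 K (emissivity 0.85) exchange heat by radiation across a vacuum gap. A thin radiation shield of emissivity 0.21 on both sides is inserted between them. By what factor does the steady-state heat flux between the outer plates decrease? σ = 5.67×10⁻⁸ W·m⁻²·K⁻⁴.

Without shield: q₀ = σΔ(T⁴)/(1/ε₁+1/ε₂−1) with denominator 1.339.
With shield the two gaps are in series; the resistances add: (1/ε₁+1/ε_s−1)+(1/ε_s+1/ε₂−1) = 4.925+4.938 = 9.863.
Heat-flux ratio q₀/q = 9.863/1.339.

factor ≈ 7.36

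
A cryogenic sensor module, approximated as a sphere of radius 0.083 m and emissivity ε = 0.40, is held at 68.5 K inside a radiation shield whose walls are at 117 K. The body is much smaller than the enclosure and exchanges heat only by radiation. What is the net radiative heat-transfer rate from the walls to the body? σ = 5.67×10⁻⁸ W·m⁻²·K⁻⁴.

For a small grey body in a large enclosure: P_net = εσA(T_body⁴ − T_wall⁴).
A = 4πr² = 0.08657 m²; T_body⁴ − T_wall⁴ = 2.202×10⁷ − 1.874×10⁸ = -1.654×10⁸ K⁴.
|P_net| = 0.40·5.67×10⁻⁸·0.08657·1.654×10⁸.

P_net ≈ 0.325 W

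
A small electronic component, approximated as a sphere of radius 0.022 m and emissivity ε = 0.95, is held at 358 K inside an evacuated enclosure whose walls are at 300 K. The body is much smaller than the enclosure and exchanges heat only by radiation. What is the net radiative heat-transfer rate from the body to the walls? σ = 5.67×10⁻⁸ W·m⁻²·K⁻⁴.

For a small grey body in a large enclosure: P_net = εσA(T_body⁴ − T_wall⁴).
A = 4πr² = 0.006082 m²; T_body⁴ − T_wall⁴ = 1.643×10¹⁰ − 8.100×10⁹ = 8.326×10⁹ K⁴.
|P_net| = 0.95·5.67×10⁻⁸·0.006082·8.326×10⁹.

P_net ≈ 2.73 W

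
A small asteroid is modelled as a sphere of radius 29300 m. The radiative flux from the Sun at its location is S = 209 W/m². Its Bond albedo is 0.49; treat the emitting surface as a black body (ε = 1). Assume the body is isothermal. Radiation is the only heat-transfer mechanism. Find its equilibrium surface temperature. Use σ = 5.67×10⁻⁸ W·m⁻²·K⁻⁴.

At equilibrium, absorbed power = emitted power.
Absorbing cross-section = πr² = 2.697×10⁹ m²; emitting surface = 4πr² = 1.079×10¹⁰ m² (ratio 4).
(1−a)S·A_cross = εσ·A_surf·T⁴  ⇒  T⁴ = (1−a)S/(4σ).
T⁴ = 0.510·209/(4·5.67×10⁻⁸) = 4.700×10⁸ K⁴.
T = (4.700×10⁸)^(1/4).

T ≈ 147 K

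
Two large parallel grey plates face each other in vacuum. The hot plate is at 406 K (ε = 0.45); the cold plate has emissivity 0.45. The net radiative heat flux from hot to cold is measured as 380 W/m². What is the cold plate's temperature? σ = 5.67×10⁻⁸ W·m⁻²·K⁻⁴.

T₂ ≈ 253 K

q = σ(T₁⁴ − T₂⁴)/(1/ε₁ + 1/ε₂ − 1); denominator = 3.444.
T₂⁴ = T₁⁴ − q·(1/ε₁+1/ε₂−1)/σ = 2.717×10¹⁰ − 380·3.444/5.67×10⁻⁸
    = 4.086×10⁹ K⁴.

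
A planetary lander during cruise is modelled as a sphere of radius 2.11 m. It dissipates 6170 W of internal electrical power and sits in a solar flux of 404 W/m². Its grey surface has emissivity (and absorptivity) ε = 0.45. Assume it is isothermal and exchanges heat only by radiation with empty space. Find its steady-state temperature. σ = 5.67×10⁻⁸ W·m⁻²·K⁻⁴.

T ≈ 280 K

At steady state, absorbed solar power + internal power = radiated power.
Absorbed: α·S·A_cross = 0.45·404·13.99 = 2543 W (cross-section πr²).
Total input = 2543 + 6170 = 8713 W.
Radiated: εσ·A_surf·T⁴ with A_surf = 4πr² = 55.95 m².
T⁴ = 8713/(0.45·5.67×10⁻⁸·55.95) = 6.104×10⁹ K⁴.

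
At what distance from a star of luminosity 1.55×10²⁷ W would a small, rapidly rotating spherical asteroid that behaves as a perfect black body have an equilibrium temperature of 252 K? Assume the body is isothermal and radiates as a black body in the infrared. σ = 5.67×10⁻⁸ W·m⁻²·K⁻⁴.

d ≈ 3.67×10¹¹ m

For an isothermal black-emitting sphere, (1−a)S·πr² = σ·4πr²·T⁴ ⇒ S = 4σT⁴/(1−a).
S = 4·5.67×10⁻⁸·(252)⁴/1.00 = 914.6 W/m².
Flux falls as S = L/(4πd²), so d = √(L/(4πS)) = √(1.55×10²⁷/(4π·914.6)).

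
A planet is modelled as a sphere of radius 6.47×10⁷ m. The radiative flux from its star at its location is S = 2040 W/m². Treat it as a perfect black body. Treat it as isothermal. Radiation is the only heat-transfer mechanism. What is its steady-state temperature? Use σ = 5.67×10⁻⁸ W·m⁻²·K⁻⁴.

At equilibrium, absorbed power = emitted power.
Absorbing cross-section = πr² = 1.315×10¹⁶ m²; emitting surface = 4πr² = 5.260×10¹⁶ m² (ratio 4).
S·A_cross = εσ·A_surf·T⁴  ⇒  T⁴ = S/(4σ).
T⁴ = 1.00·2040/(4·5.67×10⁻⁸) = 8.995×10⁹ K⁴.
T = (8.995×10⁹)^(1/4).

T ≈ 308 K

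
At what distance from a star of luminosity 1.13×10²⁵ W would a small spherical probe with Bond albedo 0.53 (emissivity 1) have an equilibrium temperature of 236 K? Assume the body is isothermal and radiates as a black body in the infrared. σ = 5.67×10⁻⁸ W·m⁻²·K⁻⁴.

For an isothermal black-emitting sphere, (1−a)S·πr² = σ·4πr²·T⁴ ⇒ S = 4σT⁴/(1−a).
S = 4·5.67×10⁻⁸·(236)⁴/0.470 = 1497 W/m².
Flux falls as S = L/(4πd²), so d = √(L/(4πS)) = √(1.13×10²⁵/(4π·1497)).

d ≈ 2.45×10¹⁰ m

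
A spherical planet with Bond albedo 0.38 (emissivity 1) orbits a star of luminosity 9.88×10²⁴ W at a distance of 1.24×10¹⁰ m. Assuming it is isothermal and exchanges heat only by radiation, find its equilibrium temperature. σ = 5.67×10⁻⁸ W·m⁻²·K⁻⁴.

First find the stellar flux at distance d: S = L/(4πd²) = 9.88×10²⁴/(4π·(1.24×10¹⁰)²) = 5113 W/m².
For an isothermal sphere, absorbed (1−a)S·πr² = emitted σ·4πr²·T⁴, so T⁴ = (1−a)S/(4σ).
T⁴ = 0.620·5113/(4·5.67×10⁻⁸) = 1.398×10¹⁰ K⁴.

T ≈ 344 K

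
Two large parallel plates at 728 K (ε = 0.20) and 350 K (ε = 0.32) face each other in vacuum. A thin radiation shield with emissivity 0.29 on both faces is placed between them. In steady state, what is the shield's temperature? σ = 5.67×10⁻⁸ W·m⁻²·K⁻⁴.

T_s ≈ 599 K

In steady state the net flux on the hot side equals that on the cold side.
σ(T₁⁴−T_s⁴)/D₁ = σ(T_s⁴−T₂⁴)/D₂, with D₁ = 1/ε₁+1/ε_s−1 = 7.448, D₂ = 1/ε_s+1/ε₂−1 = 5.573.
Solve for T_s⁴: T_s⁴ = (D₂·T₁⁴ + D₁·T₂⁴)/(D₁+D₂) = 1.288×10¹¹ K⁴.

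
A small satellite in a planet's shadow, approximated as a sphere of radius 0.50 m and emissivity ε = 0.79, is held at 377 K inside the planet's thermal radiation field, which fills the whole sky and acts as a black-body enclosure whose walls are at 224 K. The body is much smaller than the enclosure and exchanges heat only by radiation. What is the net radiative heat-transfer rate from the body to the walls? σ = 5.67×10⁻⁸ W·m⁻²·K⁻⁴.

For a small grey body in a large enclosure: P_net = εσA(T_body⁴ − T_wall⁴).
A = 4πr² = 3.142 m²; T_body⁴ − T_wall⁴ = 2.020×10¹⁰ − 2.518×10⁹ = 1.768×10¹⁰ K⁴.
|P_net| = 0.79·5.67×10⁻⁸·3.142·1.768×10¹⁰.

P_net ≈ 2490 W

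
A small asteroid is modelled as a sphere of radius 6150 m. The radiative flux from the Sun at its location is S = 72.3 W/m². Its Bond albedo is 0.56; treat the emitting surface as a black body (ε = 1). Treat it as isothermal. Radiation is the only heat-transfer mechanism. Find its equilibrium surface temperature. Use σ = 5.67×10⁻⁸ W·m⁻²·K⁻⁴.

At equilibrium, absorbed power = emitted power.
Absorbing cross-section = πr² = 1.188×10⁸ m²; emitting surface = 4πr² = 4.753×10⁸ m² (ratio 4).
(1−a)S·A_cross = εσ·A_surf·T⁴  ⇒  T⁴ = (1−a)S/(4σ).
T⁴ = 0.440·72.3/(4·5.67×10⁻⁸) = 1.403×10⁸ K⁴.
T = (1.403×10⁸)^(1/4).

T ≈ 109 K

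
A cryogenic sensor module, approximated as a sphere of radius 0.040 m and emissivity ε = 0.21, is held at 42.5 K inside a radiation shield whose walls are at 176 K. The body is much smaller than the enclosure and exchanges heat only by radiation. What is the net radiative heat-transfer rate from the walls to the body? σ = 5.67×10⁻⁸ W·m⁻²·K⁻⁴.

For a small grey body in a large enclosure: P_net = εσA(T_body⁴ − T_wall⁴).
A = 4πr² = 0.02011 m²; T_body⁴ − T_wall⁴ = 3.263×10⁶ − 9.595×10⁸ = -9.563×10⁸ K⁴.
|P_net| = 0.21·5.67×10⁻⁸·0.02011·9.563×10⁸.

P_net ≈ 0.229 W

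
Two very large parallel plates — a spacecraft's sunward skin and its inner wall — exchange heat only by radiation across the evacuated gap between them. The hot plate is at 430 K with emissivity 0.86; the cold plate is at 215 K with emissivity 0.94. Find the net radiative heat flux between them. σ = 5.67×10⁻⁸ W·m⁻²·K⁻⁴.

For two infinite grey parallel plates, q = σ(T₁⁴ − T₂⁴)/(1/ε₁ + 1/ε₂ − 1).
T₁⁴ − T₂⁴ = 3.419×10¹⁰ − 2.137×10⁹ = 3.205×10¹⁰ K⁴.
1/ε₁ + 1/ε₂ − 1 = 1.163 + 1.064 − 1 = 1.227.
q = 5.67×10⁻⁸ × 3.205×10¹⁰ / 1.227.

q ≈ 1480 W/m²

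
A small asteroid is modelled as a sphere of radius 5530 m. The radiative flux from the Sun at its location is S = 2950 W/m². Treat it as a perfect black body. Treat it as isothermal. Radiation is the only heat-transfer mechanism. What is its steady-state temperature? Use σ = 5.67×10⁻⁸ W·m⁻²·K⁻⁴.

T ≈ 338 K

At equilibrium, absorbed power = emitted power.
Absorbing cross-section = πr² = 9.607×10⁷ m²; emitting surface = 4πr² = 3.843×10⁸ m² (ratio 4).
S·A_cross = εσ·A_surf·T⁴  ⇒  T⁴ = S/(4σ).
T⁴ = 1.00·2950/(4·5.67×10⁻⁸) = 1.301×10¹⁰ K⁴.
T = (1.301×10¹⁰)^(1/4).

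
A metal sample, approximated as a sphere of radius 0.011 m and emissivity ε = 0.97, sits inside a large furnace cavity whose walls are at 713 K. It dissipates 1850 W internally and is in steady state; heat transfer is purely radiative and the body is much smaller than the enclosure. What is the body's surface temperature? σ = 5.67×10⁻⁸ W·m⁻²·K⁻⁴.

T ≈ 2180 K

For a small grey body in a large enclosure, net radiated power = εσA(T⁴ − T_w⁴).
Steady state: P = εσA(T⁴ − T_w⁴) with A = 4πr² = 0.001521 m².
T⁴ = P/(εσA) + T_w⁴ = 1850/(0.97·5.67×10⁻⁸·0.001521) + (713)⁴
    = 2.212×10¹³ + 2.584×10¹¹ = 2.238×10¹³ K⁴.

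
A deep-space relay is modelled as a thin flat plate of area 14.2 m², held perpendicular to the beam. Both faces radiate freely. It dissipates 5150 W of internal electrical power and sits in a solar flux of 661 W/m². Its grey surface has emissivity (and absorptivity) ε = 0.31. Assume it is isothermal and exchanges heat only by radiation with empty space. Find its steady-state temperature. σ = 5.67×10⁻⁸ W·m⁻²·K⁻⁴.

At steady state, absorbed solar power + internal power = radiated power.
Absorbed: α·S·A_cross = 0.31·661·14.20 = 2910 W (cross-section A).
Total input = 2910 + 5150 = 8060 W.
Radiated: εσ·A_surf·T⁴ with A_surf = 2A = 28.40 m².
T⁴ = 8060/(0.31·5.67×10⁻⁸·28.40) = 1.615×10¹⁰ K⁴.

T ≈ 356 K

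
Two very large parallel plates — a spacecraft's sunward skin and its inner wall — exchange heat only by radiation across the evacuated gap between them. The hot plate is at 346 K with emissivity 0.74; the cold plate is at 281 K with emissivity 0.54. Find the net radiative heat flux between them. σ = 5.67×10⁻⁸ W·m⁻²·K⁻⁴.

For two infinite grey parallel plates, q = σ(T₁⁴ − T₂⁴)/(1/ε₁ + 1/ε₂ − 1).
T₁⁴ − T₂⁴ = 1.433×10¹⁰ − 6.235×10⁹ = 8.097×10⁹ K⁴.
1/ε₁ + 1/ε₂ − 1 = 1.351 + 1.852 − 1 = 2.203.
q = 5.67×10⁻⁸ × 8.097×10⁹ / 2.203.

q ≈ 208 W/m²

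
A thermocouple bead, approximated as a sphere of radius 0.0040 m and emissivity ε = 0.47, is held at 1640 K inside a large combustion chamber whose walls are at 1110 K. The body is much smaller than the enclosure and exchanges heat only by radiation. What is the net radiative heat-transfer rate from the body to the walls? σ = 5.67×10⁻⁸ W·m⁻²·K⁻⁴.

For a small grey body in a large enclosure: P_net = εσA(T_body⁴ − T_wall⁴).
A = 4πr² = 2.011×10⁻⁴ m²; T_body⁴ − T_wall⁴ = 7.234×10¹² − 1.518×10¹² = 5.716×10¹² K⁴.
|P_net| = 0.47·5.67×10⁻⁸·2.011×10⁻⁴·5.716×10¹².

P_net ≈ 30.6 W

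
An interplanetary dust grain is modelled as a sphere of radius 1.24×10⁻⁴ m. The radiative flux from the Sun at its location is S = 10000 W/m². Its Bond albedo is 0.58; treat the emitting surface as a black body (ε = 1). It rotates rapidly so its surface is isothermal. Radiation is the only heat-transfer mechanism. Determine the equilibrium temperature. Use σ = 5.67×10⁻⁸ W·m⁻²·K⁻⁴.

At equilibrium, absorbed power = emitted power.
Absorbing cross-section = πr² = 4.831×10⁻⁸ m²; emitting surface = 4πr² = 1.932×10⁻⁷ m² (ratio 4).
(1−a)S·A_cross = εσ·A_surf·T⁴  ⇒  T⁴ = (1−a)S/(4σ).
T⁴ = 0.420·10000/(4·5.67×10⁻⁸) = 1.852×10¹⁰ K⁴.
T = (1.852×10¹⁰)^(1/4).

T ≈ 369 K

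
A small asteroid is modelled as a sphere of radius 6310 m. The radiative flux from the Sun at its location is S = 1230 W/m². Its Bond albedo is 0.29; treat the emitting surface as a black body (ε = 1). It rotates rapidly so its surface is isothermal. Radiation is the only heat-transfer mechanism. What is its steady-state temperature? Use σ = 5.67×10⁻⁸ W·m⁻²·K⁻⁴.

T ≈ 249 K

At equilibrium, absorbed power = emitted power.
Absorbing cross-section = πr² = 1.251×10⁸ m²; emitting surface = 4πr² = 5.003×10⁸ m² (ratio 4).
(1−a)S·A_cross = εσ·A_surf·T⁴  ⇒  T⁴ = (1−a)S/(4σ).
T⁴ = 0.710·1230/(4·5.67×10⁻⁸) = 3.851×10⁹ K⁴.
T = (3.851×10⁹)^(1/4).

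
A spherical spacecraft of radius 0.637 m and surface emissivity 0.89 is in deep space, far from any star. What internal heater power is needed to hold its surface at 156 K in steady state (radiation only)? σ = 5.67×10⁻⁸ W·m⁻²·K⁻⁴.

P = εσ·4πr²·T⁴.
4πr² = 5.099 m²; T⁴ = 5.922×10⁸ K⁴.
P = 0.89·5.67×10⁻⁸·5.099·5.922×10⁸.

P ≈ 152 W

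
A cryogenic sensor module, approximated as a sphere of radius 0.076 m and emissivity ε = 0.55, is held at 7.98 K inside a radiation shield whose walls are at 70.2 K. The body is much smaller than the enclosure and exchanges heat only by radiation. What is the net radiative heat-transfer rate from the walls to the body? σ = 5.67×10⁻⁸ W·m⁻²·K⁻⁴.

For a small grey body in a large enclosure: P_net = εσA(T_body⁴ − T_wall⁴).
A = 4πr² = 0.07258 m²; T_body⁴ − T_wall⁴ = 4055 − 2.429×10⁷ = -2.428×10⁷ K⁴.
|P_net| = 0.55·5.67×10⁻⁸·0.07258·2.428×10⁷.

P_net ≈ 0.0550 W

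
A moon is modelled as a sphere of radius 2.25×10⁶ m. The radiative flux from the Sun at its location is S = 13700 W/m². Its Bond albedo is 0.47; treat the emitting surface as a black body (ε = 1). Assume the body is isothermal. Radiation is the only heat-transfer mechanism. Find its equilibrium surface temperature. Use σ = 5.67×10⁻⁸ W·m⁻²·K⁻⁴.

At equilibrium, absorbed power = emitted power.
Absorbing cross-section = πr² = 1.590×10¹³ m²; emitting surface = 4πr² = 6.362×10¹³ m² (ratio 4).
(1−a)S·A_cross = εσ·A_surf·T⁴  ⇒  T⁴ = (1−a)S/(4σ).
T⁴ = 0.530·13700/(4·5.67×10⁻⁸) = 3.201×10¹⁰ K⁴.
T = (3.201×10¹⁰)^(1/4).

T ≈ 423 K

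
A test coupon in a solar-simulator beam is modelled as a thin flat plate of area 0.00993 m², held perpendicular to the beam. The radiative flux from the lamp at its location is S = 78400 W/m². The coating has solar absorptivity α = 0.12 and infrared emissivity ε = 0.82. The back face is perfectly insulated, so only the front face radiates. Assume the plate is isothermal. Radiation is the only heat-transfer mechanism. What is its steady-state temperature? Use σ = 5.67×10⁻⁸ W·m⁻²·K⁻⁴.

At equilibrium, absorbed power = emitted power.
Absorbing cross-section = A = 0.009930 m²; emitting surface = A = 0.009930 m² (ratio 1).
αS·A_cross = εσ·A_surf·T⁴  ⇒  T⁴ = αS/(ε·1σ).
T⁴ = 0.120·78400/(0.82·1·5.67×10⁻⁸) = 2.023×10¹¹ K⁴.
T = (2.023×10¹¹)^(1/4).

T ≈ 671 K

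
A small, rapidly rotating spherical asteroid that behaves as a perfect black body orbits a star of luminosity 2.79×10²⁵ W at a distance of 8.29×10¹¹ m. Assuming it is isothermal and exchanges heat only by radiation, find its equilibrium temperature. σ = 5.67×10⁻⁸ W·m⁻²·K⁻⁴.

First find the stellar flux at distance d: S = L/(4πd²) = 2.79×10²⁵/(4π·(8.29×10¹¹)²) = 3.231 W/m².
For an isothermal sphere, absorbed (1−a)S·πr² = emitted σ·4πr²·T⁴, so T⁴ = (1−a)S/(4σ).
T⁴ = 1.00·3.231/(4·5.67×10⁻⁸) = 1.424×10⁷ K⁴.

T ≈ 61.4 K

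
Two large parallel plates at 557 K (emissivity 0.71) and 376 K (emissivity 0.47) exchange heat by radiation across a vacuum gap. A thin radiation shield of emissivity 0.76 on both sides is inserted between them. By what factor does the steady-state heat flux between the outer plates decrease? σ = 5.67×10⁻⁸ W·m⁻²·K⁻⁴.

factor ≈ 1.64

Without shield: q₀ = σΔ(T⁴)/(1/ε₁+1/ε₂−1) with denominator 2.536.
With shield the two gaps are in series; the resistances add: (1/ε₁+1/ε_s−1)+(1/ε_s+1/ε₂−1) = 1.724+2.443 = 4.168.
Heat-flux ratio q₀/q = 4.168/2.536.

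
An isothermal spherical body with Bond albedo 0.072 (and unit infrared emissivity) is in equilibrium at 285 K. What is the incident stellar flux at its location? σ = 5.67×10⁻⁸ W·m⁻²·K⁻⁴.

(1−a)S·πr² = σ·4πr²·T⁴ ⇒ S = 4σT⁴/(1−a).
S = 4·5.67×10⁻⁸·6.598×10⁹/0.928.

S ≈ 1610 W/m²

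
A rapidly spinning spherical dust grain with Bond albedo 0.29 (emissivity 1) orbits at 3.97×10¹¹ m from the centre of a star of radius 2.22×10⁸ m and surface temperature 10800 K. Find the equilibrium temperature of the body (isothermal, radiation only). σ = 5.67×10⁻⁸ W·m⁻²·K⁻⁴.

T ≈ 166 K

The star's surface emits σT_*⁴; at distance d the flux is S = σT_*⁴(R_*/d)².
S = 5.67×10⁻⁸·(10800)⁴·(2.22×10⁸/3.97×10¹¹)² = 241.2 W/m².
For an isothermal sphere T⁴ = (1−a)S/(4σ) = 7.551×10⁸ K⁴.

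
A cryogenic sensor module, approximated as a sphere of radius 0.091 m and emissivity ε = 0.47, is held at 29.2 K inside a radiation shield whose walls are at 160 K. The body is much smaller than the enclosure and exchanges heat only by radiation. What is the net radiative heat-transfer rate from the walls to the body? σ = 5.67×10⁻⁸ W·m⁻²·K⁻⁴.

For a small grey body in a large enclosure: P_net = εσA(T_body⁴ − T_wall⁴).
A = 4πr² = 0.1041 m²; T_body⁴ − T_wall⁴ = 7.270×10⁵ − 6.554×10⁸ = -6.546×10⁸ K⁴.
|P_net| = 0.47·5.67×10⁻⁸·0.1041·6.546×10⁸.

P_net ≈ 1.82 W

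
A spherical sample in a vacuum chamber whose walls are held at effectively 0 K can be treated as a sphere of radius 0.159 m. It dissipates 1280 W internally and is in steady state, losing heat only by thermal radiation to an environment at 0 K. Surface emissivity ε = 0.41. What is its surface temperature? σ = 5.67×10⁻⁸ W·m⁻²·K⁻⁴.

T ≈ 645 K

Steady state: internal power = radiated power, P = εσA T⁴.
Radiating area A = 4πr² = 0.3177 m².
T⁴ = P/(εσA) = 1280/(0.41·5.67×10⁻⁸·0.3177) = 1.733×10¹¹ K⁴.
T = (1.733×10¹¹)^(1/4).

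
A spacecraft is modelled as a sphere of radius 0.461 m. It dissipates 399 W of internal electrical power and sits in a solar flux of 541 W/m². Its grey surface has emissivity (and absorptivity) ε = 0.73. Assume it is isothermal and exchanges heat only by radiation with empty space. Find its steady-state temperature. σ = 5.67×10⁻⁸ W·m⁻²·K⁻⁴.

At steady state, absorbed solar power + internal power = radiated power.
Absorbed: α·S·A_cross = 0.73·541·0.6677 = 263.7 W (cross-section πr²).
Total input = 263.7 + 399 = 662.7 W.
Radiated: εσ·A_surf·T⁴ with A_surf = 4πr² = 2.671 m².
T⁴ = 662.7/(0.73·5.67×10⁻⁸·2.671) = 5.995×10⁹ K⁴.

T ≈ 278 K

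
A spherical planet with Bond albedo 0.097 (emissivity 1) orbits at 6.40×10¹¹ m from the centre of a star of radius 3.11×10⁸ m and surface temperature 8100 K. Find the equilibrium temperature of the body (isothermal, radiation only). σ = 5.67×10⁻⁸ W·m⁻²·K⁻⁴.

The star's surface emits σT_*⁴; at distance d the flux is S = σT_*⁴(R_*/d)².
S = 5.67×10⁻⁸·(8100)⁴·(3.11×10⁸/6.40×10¹¹)² = 57.63 W/m².
For an isothermal sphere T⁴ = (1−a)S/(4σ) = 2.295×10⁸ K⁴.

T ≈ 123 K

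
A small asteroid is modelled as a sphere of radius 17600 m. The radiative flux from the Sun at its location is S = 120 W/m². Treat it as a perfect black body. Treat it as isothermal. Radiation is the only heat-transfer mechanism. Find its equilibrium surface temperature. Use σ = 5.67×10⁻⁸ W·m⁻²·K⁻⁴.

At equilibrium, absorbed power = emitted power.
Absorbing cross-section = πr² = 9.731×10⁸ m²; emitting surface = 4πr² = 3.893×10⁹ m² (ratio 4).
S·A_cross = εσ·A_surf·T⁴  ⇒  T⁴ = S/(4σ).
T⁴ = 1.00·120/(4·5.67×10⁻⁸) = 5.291×10⁸ K⁴.
T = (5.291×10⁸)^(1/4).

T ≈ 152 K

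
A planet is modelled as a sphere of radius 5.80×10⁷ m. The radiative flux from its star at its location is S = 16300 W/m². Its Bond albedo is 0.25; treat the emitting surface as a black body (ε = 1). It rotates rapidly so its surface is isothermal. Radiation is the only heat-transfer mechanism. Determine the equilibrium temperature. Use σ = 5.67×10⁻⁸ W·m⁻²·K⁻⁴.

T ≈ 482 K

At equilibrium, absorbed power = emitted power.
Absorbing cross-section = πr² = 1.057×10¹⁶ m²; emitting surface = 4πr² = 4.227×10¹⁶ m² (ratio 4).
(1−a)S·A_cross = εσ·A_surf·T⁴  ⇒  T⁴ = (1−a)S/(4σ).
T⁴ = 0.750·16300/(4·5.67×10⁻⁸) = 5.390×10¹⁰ K⁴.
T = (5.390×10¹⁰)^(1/4).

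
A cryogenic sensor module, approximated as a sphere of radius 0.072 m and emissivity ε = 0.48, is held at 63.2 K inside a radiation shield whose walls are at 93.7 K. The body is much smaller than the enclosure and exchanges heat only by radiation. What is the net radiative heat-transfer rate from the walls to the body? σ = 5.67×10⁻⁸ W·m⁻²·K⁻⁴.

For a small grey body in a large enclosure: P_net = εσA(T_body⁴ − T_wall⁴).
A = 4πr² = 0.06514 m²; T_body⁴ − T_wall⁴ = 1.595×10⁷ − 7.708×10⁷ = -6.113×10⁷ K⁴.
|P_net| = 0.48·5.67×10⁻⁸·0.06514·6.113×10⁷.

P_net ≈ 0.108 W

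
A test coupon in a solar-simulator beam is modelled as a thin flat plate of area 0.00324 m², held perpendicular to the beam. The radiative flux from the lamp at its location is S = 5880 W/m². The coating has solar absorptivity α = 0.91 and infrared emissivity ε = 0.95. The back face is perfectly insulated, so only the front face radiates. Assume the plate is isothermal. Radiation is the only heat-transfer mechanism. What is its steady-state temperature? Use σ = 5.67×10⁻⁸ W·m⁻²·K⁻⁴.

At equilibrium, absorbed power = emitted power.
Absorbing cross-section = A = 0.003240 m²; emitting surface = A = 0.003240 m² (ratio 1).
αS·A_cross = εσ·A_surf·T⁴  ⇒  T⁴ = αS/(ε·1σ).
T⁴ = 0.910·5880/(0.95·1·5.67×10⁻⁸) = 9.934×10¹⁰ K⁴.
T = (9.934×10¹⁰)^(1/4).

T ≈ 561 K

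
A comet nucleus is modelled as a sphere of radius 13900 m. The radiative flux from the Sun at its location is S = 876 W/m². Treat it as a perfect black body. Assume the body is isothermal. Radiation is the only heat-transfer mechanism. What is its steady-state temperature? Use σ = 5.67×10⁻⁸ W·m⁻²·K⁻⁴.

At equilibrium, absorbed power = emitted power.
Absorbing cross-section = πr² = 6.070×10⁸ m²; emitting surface = 4πr² = 2.428×10⁹ m² (ratio 4).
S·A_cross = εσ·A_surf·T⁴  ⇒  T⁴ = S/(4σ).
T⁴ = 1.00·876/(4·5.67×10⁻⁸) = 3.862×10⁹ K⁴.
T = (3.862×10⁹)^(1/4).

T ≈ 249 K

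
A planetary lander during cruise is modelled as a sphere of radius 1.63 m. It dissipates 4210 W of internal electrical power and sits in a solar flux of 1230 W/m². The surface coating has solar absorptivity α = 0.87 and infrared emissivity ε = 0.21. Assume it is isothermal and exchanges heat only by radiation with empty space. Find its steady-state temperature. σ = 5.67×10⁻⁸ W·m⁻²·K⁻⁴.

T ≈ 426 K

At steady state, absorbed solar power + internal power = radiated power.
Absorbed: α·S·A_cross = 0.87·1230·8.347 = 8932 W (cross-section πr²).
Total input = 8932 + 4210 = 13140 W.
Radiated: εσ·A_surf·T⁴ with A_surf = 4πr² = 33.39 m².
T⁴ = 13140/(0.21·5.67×10⁻⁸·33.39) = 3.306×10¹⁰ K⁴.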